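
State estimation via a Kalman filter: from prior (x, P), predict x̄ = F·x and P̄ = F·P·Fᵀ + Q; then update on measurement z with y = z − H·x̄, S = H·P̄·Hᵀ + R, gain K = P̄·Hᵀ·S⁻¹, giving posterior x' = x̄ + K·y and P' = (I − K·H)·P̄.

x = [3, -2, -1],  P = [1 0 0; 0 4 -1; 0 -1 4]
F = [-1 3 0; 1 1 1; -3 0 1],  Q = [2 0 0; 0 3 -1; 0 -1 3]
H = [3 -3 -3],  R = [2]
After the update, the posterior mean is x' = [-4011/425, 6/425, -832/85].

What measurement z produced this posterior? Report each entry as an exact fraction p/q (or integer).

x̄ = F·x = [-9, 0, -10]
P̄ = F·P·Fᵀ + Q = [39 8 0; 8 10 -1; 0 -1 16]
S = H·P̄·Hᵀ + R = [425]
K = P̄·Hᵀ·S⁻¹ = [93/425; -3/425; -9/85]
x' − x̄ = [-186/425, 6/425, 18/85] = K·y
y = (KᵀK)⁻¹·Kᵀ·(x' − x̄) = [-2]
z = y + H·x̄ = [-2] + [3] = [1]

z = [1]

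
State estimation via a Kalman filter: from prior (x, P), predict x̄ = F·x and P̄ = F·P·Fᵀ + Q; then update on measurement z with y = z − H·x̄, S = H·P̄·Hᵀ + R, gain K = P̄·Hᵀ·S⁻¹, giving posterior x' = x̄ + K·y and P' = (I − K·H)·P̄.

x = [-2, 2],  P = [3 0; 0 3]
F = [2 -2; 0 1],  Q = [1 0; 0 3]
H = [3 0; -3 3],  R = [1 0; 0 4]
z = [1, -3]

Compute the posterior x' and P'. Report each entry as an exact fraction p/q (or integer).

x̄ = F·x = [-8, 2]
P̄ = F·P·Fᵀ + Q = [25 -6; -6 6]
y = z − H·x̄ = [25, -33]
S = H·P̄·Hᵀ + R = [226 -279; -279 391]
K = P̄·Hᵀ·S⁻¹ = [3378/10525 -93/10525; 3006/10525 3114/10525]
x' = x̄ + K·y = [3319/10525, -6562/10525]
P' = (I − K·H)·P̄ = [1126/10525 1002/10525; 1002/10525 5154/10525]

x' = [3319/10525, -6562/10525]
P' = [1126/10525 1002/10525; 1002/10525 5154/10525]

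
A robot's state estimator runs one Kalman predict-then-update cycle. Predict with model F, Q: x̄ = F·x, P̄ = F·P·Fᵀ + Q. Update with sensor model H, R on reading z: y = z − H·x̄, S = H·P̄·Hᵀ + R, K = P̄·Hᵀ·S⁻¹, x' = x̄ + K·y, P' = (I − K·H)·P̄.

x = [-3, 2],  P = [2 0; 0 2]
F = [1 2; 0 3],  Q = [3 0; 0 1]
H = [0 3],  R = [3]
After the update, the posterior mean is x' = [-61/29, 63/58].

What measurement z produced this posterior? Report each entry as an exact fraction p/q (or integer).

z = [3]

x̄ = F·x = [1, 6]
P̄ = F·P·Fᵀ + Q = [13 12; 12 19]
S = H·P̄·Hᵀ + R = [174]
K = P̄·Hᵀ·S⁻¹ = [6/29; 19/58]
x' − x̄ = [-90/29, -285/58] = K·y
y = (KᵀK)⁻¹·Kᵀ·(x' − x̄) = [-15]
z = y + H·x̄ = [-15] + [18] = [3]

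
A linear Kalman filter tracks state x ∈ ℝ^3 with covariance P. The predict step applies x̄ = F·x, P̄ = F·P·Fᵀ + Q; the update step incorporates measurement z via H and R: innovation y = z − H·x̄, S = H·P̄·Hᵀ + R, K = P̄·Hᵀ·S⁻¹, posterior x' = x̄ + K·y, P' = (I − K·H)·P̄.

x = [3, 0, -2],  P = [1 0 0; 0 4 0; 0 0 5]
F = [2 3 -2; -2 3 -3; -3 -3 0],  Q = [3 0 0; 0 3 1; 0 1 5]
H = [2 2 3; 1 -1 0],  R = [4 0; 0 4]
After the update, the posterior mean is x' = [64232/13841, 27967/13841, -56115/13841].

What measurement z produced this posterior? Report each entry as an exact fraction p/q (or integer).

x̄ = F·x = [10, 0, -9]
P̄ = F·P·Fᵀ + Q = [63 62 -42; 62 88 -29; -42 -29 50]
S = H·P̄·Hᵀ + R = [702 -89; -89 31]
K = P̄·Hᵀ·S⁻¹ = [3933/13841 11738/13841; 4289/13841 705/13841; -909/13841 -8414/13841]
x' − x̄ = [-74178/13841, 27967/13841, 68454/13841] = K·y
y = (KᵀK)⁻¹·Kᵀ·(x' − x̄) = [8, -9]
z = y + H·x̄ = [8, -9] + [-7, 10] = [1, 1]

z = [1, 1]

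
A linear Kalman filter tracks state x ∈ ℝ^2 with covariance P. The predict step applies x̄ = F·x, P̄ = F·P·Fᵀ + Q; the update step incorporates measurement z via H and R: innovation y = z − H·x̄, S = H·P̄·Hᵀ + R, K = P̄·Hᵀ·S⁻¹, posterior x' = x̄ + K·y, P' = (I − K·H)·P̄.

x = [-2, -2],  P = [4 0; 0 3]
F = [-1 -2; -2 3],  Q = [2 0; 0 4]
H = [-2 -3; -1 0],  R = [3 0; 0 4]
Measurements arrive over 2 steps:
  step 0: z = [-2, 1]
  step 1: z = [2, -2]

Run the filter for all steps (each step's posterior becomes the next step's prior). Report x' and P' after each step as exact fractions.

step 0: x̄ = F·x = [6, -2]
step 0: P̄ = F·P·Fᵀ + Q = [18 -10; -10 47]
step 0: y = z − H·x̄ = [4, 7]
step 0: S = H·P̄·Hᵀ + R = [378 6; 6 22]
step 0: K = P̄·Hᵀ·S⁻¹ = [-1/345 -94/115; -1361/4140 751/1380]
step 0: x' = x̄ + K·y = [4/15, 89/180]
step 0: P' = (I − K·H)·P̄ = [376/115 -751/345; -751/345 7369/4140]
step 1: x̄ = F·x = [-113/90, 19/20]
step 1: P̄ = F·P·Fᵀ + Q = [3811/1035 -1453/230; -1453/230 27241/460]
step 1: y = z − H·x̄ = [421/180, -293/90]
step 1: S = H·P̄·Hᵀ + R = [1966069/4140 -23987/2070; -23987/2070 7951/1035]
step 1: K = P̄·Hᵀ·S⁻¹ = [95948/7273835 -3341697/7273835; -494535/1454767 450357/1454767]
step 1: x' = x̄ + K·y = [1970788/7273835, -1240796/1454767]
step 1: P' = (I − K·H)·P̄ = [13366788/7273835 -1801428/1454767; -1801428/1454767 1695487/1454767]

step 0: x' = [4/15, 89/180], P' = [376/115 -751/345; -751/345 7369/4140]
step 1: x' = [1970788/7273835, -1240796/1454767], P' = [13366788/7273835 -1801428/1454767; -1801428/1454767 1695487/1454767]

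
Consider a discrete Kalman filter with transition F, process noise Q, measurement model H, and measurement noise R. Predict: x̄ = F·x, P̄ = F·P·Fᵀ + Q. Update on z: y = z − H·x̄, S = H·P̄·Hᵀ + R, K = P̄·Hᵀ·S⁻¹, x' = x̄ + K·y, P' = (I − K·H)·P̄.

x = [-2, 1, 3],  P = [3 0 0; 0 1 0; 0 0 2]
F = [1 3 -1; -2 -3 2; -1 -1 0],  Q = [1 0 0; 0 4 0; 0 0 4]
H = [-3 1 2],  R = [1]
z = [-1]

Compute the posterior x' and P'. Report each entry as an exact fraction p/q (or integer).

x̄ = F·x = [-2, 7, 1]
P̄ = F·P·Fᵀ + Q = [15 -19 -6; -19 33 9; -6 9 8]
y = z − H·x̄ = [-16]
S = H·P̄·Hᵀ + R = [423]
K = P̄·Hᵀ·S⁻¹ = [-76/423; 12/47; 43/423]
x' = x̄ + K·y = [370/423, 137/47, -265/423]
P' = (I − K·H)·P̄ = [569/423 19/47 730/423; 19/47 255/47 -93/47; 730/423 -93/47 1535/423]

x' = [370/423, 137/47, -265/423]
P' = [569/423 19/47 730/423; 19/47 255/47 -93/47; 730/423 -93/47 1535/423]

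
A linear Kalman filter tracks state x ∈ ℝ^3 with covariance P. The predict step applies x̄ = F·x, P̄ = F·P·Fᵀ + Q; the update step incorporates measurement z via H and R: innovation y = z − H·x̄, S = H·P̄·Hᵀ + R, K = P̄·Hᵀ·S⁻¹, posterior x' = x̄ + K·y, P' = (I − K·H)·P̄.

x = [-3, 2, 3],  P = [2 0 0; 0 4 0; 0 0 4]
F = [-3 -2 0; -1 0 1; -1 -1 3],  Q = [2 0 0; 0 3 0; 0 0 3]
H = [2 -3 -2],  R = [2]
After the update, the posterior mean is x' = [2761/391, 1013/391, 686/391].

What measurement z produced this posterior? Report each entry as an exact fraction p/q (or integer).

z = [3]

x̄ = F·x = [5, 6, 10]
P̄ = F·P·Fᵀ + Q = [36 6 14; 6 9 14; 14 14 45]
S = H·P̄·Hᵀ + R = [391]
K = P̄·Hᵀ·S⁻¹ = [26/391; -43/391; -104/391]
x' − x̄ = [806/391, -1333/391, -3224/391] = K·y
y = (KᵀK)⁻¹·Kᵀ·(x' − x̄) = [31]
z = y + H·x̄ = [31] + [-28] = [3]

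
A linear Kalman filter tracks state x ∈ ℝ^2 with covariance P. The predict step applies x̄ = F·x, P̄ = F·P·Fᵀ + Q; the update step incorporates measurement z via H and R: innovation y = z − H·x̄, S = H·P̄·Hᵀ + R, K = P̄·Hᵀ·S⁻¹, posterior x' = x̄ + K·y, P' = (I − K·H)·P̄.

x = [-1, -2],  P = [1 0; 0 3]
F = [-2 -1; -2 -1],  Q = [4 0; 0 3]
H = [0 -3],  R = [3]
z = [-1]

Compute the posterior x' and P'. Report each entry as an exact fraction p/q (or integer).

x' = [47/31, 14/31]
P' = [194/31 7/31; 7/31 10/31]

x̄ = F·x = [4, 4]
P̄ = F·P·Fᵀ + Q = [11 7; 7 10]
y = z − H·x̄ = [11]
S = H·P̄·Hᵀ + R = [93]
K = P̄·Hᵀ·S⁻¹ = [-7/31; -10/31]
x' = x̄ + K·y = [47/31, 14/31]
P' = (I − K·H)·P̄ = [194/31 7/31; 7/31 10/31]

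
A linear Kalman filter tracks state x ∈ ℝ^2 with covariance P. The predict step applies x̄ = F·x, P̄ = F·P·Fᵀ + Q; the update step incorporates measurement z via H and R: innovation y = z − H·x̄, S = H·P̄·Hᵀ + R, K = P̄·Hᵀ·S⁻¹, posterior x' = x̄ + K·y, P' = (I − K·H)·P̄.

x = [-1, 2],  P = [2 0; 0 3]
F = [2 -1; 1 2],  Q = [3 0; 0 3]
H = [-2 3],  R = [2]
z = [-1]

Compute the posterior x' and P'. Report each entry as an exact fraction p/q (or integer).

x̄ = F·x = [-4, 3]
P̄ = F·P·Fᵀ + Q = [14 -2; -2 17]
y = z − H·x̄ = [-18]
S = H·P̄·Hᵀ + R = [235]
K = P̄·Hᵀ·S⁻¹ = [-34/235; 11/47]
x' = x̄ + K·y = [-328/235, -57/47]
P' = (I − K·H)·P̄ = [2134/235 280/47; 280/47 194/47]

x' = [-328/235, -57/47]
P' = [2134/235 280/47; 280/47 194/47]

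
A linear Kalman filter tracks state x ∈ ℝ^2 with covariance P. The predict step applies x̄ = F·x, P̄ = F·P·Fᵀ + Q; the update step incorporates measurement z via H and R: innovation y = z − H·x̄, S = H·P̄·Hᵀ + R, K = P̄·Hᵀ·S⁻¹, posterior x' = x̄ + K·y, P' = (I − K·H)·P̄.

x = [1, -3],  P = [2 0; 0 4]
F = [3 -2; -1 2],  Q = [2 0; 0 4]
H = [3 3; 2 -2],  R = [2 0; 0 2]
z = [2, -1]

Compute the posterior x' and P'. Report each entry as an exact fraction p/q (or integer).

x' = [669/5678, 1511/2839]
P' = [1019/5678 -198/2839; -198/2839 506/2839]

x̄ = F·x = [9, -7]
P̄ = F·P·Fᵀ + Q = [36 -22; -22 22]
y = z − H·x̄ = [-4, -33]
S = H·P̄·Hᵀ + R = [128 84; 84 410]
K = P̄·Hᵀ·S⁻¹ = [1869/11356 1415/5678; 462/2839 -704/2839]
x' = x̄ + K·y = [669/5678, 1511/2839]
P' = (I − K·H)·P̄ = [1019/5678 -198/2839; -198/2839 506/2839]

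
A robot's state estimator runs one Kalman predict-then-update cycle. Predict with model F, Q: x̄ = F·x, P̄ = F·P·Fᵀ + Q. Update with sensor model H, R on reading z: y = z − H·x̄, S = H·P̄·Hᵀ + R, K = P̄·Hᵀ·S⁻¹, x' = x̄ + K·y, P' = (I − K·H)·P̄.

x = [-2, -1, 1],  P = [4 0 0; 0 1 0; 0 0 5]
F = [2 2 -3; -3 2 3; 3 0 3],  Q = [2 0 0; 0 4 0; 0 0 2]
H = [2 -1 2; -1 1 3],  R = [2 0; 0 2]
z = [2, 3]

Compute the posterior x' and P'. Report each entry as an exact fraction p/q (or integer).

x̄ = F·x = [-9, 7, -3]
P̄ = F·P·Fᵀ + Q = [67 -65 -21; -65 89 9; -21 9 83]
y = z − H·x̄ = [33, -4]
S = H·P̄·Hᵀ + R = [747 -13; -13 1215]
K = P̄·Hᵀ·S⁻¹ = [47055/226859 -35906/226859; -120931/453718 66297/453718; 35838/226859 52477/226859]
x' = x̄ + K·y = [-345292/226859, -1079885/453718, 292169/226859]
P' = (I − K·H)·P̄ = [810248/226859 1211206/226859 -157590/226859; 1211206/226859 2037007/226859 -253168/226859; -157590/226859 -253168/226859 66844/226859]

x' = [-345292/226859, -1079885/453718, 292169/226859]
P' = [810248/226859 1211206/226859 -157590/226859; 1211206/226859 2037007/226859 -253168/226859; -157590/226859 -253168/226859 66844/226859]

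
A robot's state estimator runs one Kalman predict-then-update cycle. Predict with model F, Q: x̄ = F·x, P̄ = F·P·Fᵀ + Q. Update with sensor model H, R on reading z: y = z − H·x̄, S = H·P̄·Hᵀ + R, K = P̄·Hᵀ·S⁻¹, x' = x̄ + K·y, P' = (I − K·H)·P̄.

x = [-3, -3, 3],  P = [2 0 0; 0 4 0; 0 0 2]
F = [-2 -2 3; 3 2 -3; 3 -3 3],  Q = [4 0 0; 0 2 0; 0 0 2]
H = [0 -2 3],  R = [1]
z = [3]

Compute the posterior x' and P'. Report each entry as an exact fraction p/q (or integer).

x̄ = F·x = [21, -24, 9]
P̄ = F·P·Fᵀ + Q = [46 -46 30; -46 54 -24; 30 -24 74]
y = z − H·x̄ = [-72]
S = H·P̄·Hᵀ + R = [1171]
K = P̄·Hᵀ·S⁻¹ = [182/1171; -180/1171; 270/1171]
x' = x̄ + K·y = [11487/1171, -15144/1171, -8901/1171]
P' = (I − K·H)·P̄ = [20742/1171 -21106/1171 -14010/1171; -21106/1171 30834/1171 20496/1171; -14010/1171 20496/1171 13754/1171]

x' = [11487/1171, -15144/1171, -8901/1171]
P' = [20742/1171 -21106/1171 -14010/1171; -21106/1171 30834/1171 20496/1171; -14010/1171 20496/1171 13754/1171]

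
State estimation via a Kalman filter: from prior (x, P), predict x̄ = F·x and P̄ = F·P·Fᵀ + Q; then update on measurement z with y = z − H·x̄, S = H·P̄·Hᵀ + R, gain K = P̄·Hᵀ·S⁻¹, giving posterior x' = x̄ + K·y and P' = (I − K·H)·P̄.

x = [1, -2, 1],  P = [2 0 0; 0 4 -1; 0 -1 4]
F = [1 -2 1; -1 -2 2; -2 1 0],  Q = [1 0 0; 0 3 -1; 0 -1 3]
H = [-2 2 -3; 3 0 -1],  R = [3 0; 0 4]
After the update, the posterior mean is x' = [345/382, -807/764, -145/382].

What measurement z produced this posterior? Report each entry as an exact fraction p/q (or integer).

z = [-3, 3]

x̄ = F·x = [6, 5, -4]
P̄ = F·P·Fᵀ + Q = [27 28 -13; 28 45 -7; -13 -7 15]
S = H·P̄·Hᵀ + R = [130 156; 156 340]
K = P̄·Hᵀ·S⁻¹ = [-181/4966 56/191; 563/2483 125/764; -699/4966 -18/191]
x' − x̄ = [-1947/382, -4627/764, 1383/382] = K·y
y = (KᵀK)⁻¹·Kᵀ·(x' − x̄) = [-13, -19]
z = y + H·x̄ = [-13, -19] + [10, 22] = [-3, 3]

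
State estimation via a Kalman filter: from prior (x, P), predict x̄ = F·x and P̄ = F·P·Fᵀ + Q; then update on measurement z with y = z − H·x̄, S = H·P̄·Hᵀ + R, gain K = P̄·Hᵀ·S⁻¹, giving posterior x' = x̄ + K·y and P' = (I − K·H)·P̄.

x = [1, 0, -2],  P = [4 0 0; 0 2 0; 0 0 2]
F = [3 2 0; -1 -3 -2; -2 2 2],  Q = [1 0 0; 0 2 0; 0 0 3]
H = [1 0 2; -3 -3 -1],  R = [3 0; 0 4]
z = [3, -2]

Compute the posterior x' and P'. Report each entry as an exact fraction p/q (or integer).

x' = [25747/13767, -5929/4589, 6166/13767]
P' = [260969/13767 -70292/4589 -124315/13767; -70292/4589 59104/4589 32284/4589; -124315/13767 32284/4589 69101/13767]

x̄ = F·x = [3, 3, -6]
P̄ = F·P·Fᵀ + Q = [45 -24 -16; -24 32 -12; -16 -12 35]
y = z − H·x̄ = [12, 10]
S = H·P̄·Hᵀ + R = [124 51; 51 132]
K = P̄·Hᵀ·S⁻¹ = [1371/4589 -6491/13767; -1908/4589 320/4589; 1543/4589 3322/13767]
x' = x̄ + K·y = [25747/13767, -5929/4589, 6166/13767]
P' = (I − K·H)·P̄ = [260969/13767 -70292/4589 -124315/13767; -70292/4589 59104/4589 32284/4589; -124315/13767 32284/4589 69101/13767]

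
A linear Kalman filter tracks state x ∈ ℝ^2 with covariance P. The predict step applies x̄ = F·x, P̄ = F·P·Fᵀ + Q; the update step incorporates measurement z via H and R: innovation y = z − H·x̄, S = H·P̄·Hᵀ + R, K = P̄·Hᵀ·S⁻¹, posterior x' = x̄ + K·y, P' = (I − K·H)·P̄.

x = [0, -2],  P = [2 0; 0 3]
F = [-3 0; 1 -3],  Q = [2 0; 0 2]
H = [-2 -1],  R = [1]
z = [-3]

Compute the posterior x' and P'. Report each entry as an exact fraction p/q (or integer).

x̄ = F·x = [0, 6]
P̄ = F·P·Fᵀ + Q = [20 -6; -6 31]
y = z − H·x̄ = [3]
S = H·P̄·Hᵀ + R = [88]
K = P̄·Hᵀ·S⁻¹ = [-17/44; -19/88]
x' = x̄ + K·y = [-51/44, 471/88]
P' = (I − K·H)·P̄ = [151/22 -587/44; -587/44 2367/88]

x' = [-51/44, 471/88]
P' = [151/22 -587/44; -587/44 2367/88]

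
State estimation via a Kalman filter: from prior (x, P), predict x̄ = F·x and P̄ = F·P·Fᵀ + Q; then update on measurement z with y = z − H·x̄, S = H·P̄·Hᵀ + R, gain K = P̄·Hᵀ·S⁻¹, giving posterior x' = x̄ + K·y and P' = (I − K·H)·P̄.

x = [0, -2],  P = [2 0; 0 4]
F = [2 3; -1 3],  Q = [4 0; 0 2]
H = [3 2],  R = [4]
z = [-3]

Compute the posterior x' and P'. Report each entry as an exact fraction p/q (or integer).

x' = [-66/245, -282/245]
P' = [944/245 -1312/245; -1312/245 2056/245]

x̄ = F·x = [-6, -6]
P̄ = F·P·Fᵀ + Q = [48 32; 32 40]
y = z − H·x̄ = [27]
S = H·P̄·Hᵀ + R = [980]
K = P̄·Hᵀ·S⁻¹ = [52/245; 44/245]
x' = x̄ + K·y = [-66/245, -282/245]
P' = (I − K·H)·P̄ = [944/245 -1312/245; -1312/245 2056/245]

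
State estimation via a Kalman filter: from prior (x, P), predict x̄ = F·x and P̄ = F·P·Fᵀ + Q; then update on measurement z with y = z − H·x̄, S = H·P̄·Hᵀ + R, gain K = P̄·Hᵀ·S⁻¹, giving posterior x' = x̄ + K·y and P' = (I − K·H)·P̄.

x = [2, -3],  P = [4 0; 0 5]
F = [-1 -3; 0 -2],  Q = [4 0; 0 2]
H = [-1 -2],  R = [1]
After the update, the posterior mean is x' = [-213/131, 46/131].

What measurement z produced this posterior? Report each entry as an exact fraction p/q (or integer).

z = [1]

x̄ = F·x = [7, 6]
P̄ = F·P·Fᵀ + Q = [53 30; 30 22]
S = H·P̄·Hᵀ + R = [262]
K = P̄·Hᵀ·S⁻¹ = [-113/262; -37/131]
x' − x̄ = [-1130/131, -740/131] = K·y
y = (KᵀK)⁻¹·Kᵀ·(x' − x̄) = [20]
z = y + H·x̄ = [20] + [-19] = [1]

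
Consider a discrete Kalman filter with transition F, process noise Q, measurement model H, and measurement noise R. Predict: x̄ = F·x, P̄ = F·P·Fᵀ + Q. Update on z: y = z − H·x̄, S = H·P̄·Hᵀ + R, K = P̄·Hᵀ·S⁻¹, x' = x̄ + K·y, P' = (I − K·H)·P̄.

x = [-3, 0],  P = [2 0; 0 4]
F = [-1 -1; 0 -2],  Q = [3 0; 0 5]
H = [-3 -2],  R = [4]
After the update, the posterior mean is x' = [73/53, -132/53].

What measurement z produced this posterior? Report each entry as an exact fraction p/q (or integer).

z = [1]

x̄ = F·x = [3, 0]
P̄ = F·P·Fᵀ + Q = [9 8; 8 21]
S = H·P̄·Hᵀ + R = [265]
K = P̄·Hᵀ·S⁻¹ = [-43/265; -66/265]
x' − x̄ = [-86/53, -132/53] = K·y
y = (KᵀK)⁻¹·Kᵀ·(x' − x̄) = [10]
z = y + H·x̄ = [10] + [-9] = [1]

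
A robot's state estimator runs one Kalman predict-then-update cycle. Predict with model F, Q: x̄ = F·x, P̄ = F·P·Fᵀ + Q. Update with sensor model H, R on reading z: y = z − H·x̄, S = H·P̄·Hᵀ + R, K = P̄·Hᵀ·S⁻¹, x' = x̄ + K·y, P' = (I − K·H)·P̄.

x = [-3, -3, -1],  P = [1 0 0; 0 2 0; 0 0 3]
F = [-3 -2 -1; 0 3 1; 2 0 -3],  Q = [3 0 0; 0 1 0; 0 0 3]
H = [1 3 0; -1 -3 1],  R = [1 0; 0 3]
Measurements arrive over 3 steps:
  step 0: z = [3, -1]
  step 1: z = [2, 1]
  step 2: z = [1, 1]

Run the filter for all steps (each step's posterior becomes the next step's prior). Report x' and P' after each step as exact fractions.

step 0: x̄ = F·x = [16, -10, -3]
step 0: P̄ = F·P·Fᵀ + Q = [23 -15 3; -15 22 -9; 3 -9 34]
step 0: y = z − H·x̄ = [17, -12]
step 0: S = H·P̄·Hᵀ + R = [132 -155; -155 216]
step 0: K = P̄·Hᵀ·S⁻¹ = [-877/4487 -110/4487; 1716/4487 -15/4487; 3806/4487 3936/4487]
step 0: x' = x̄ + K·y = [58203/4487, -15518/4487, 4009/4487]
step 0: P' = (I − K·H)·P̄ = [86657/4487 -29178/4487 -1207/4487; -29178/4487 10298/4487 1671/4487; -1207/4487 1671/4487 15614/4487]
step 1: x̄ = F·x = [-147582/4487, -42545/4487, 104379/4487]
step 1: P̄ = F·P·Fᵀ + Q = [499486/4487 180466/4487 -354811/4487; 180466/4487 122809/4487 -239363/4487; -354811/4487 -239363/4487 515099/4487]
step 1: y = z − H·x̄ = [284191/4487, -53587/641]
step 1: S = H·P̄·Hᵀ + R = [2692050/4487 -537209/641; -537209/641 765989/641]
step 1: K = P̄·Hᵀ·S⁻¹ = [10591883/9343909 34973266/65407363; -671321/9343909 -12911243/65407363; 6966293/9343909 53570750/65407363]
step 1: x' = x̄ + K·y = [-379075447/65407363, 161551925/65407363, 131622264/65407363]
step 1: P' = (I − K·H)·P̄ = [960023132/65407363 -295293317/65407363 179062979/65407363; -295293317/65407363 96864690/65407363 -43432976/65407363; 179062979/65407363 -43432976/65407363 209476301/65407363]
step 2: x̄ = F·x = [682500227/65407363, 616278039/65407363, -1153017686/65407363]
step 2: P̄ = F·P·Fᵀ + Q = [6790491504/65407363 1546951355/65407363 -2957693624/65407363; 1546951355/65407363 886068018/65407363 -1651166063/65407363; -2957693624/65407363 -1651166063/65407363 3772845578/65407363]
step 2: y = z − H·x̄ = [-352275283/9343909, 3749759393/65407363]
step 2: S = H·P̄·Hᵀ + R = [3444602737/9343909 -4565429087/9343909; -4565429087/9343909 43838263089/65407363]
step 2: K = P̄·Hᵀ·S⁻¹ = [315601838704/273087087145 140437678559/273087087145; -42955922069/546174174290 -104277786909/546174174290; 8836128269/11873351615 9606076374/11873351615]
step 2: x' = x̄ + K·y = [-997771245394/273087087145, 393722533687/273087087145, 8271906681/11873351615]
step 2: P' = (I − K·H)·P̄ = [4088303110957/273087087145 -1257567090751/273087087145 32039777147/11873351615; -1257567090751/273087087145 824059419811/546174174290 -7734549626/11873351615; 32039777147/11873351615 -7734549626/11873351615 37654357391/11873351615]

step 0: x' = [58203/4487, -15518/4487, 4009/4487], P' = [86657/4487 -29178/4487 -1207/4487; -29178/4487 10298/4487 1671/4487; -1207/4487 1671/4487 15614/4487]
step 1: x' = [-379075447/65407363, 161551925/65407363, 131622264/65407363], P' = [960023132/65407363 -295293317/65407363 179062979/65407363; -295293317/65407363 96864690/65407363 -43432976/65407363; 179062979/65407363 -43432976/65407363 209476301/65407363]
step 2: x' = [-997771245394/273087087145, 393722533687/273087087145, 8271906681/11873351615], P' = [4088303110957/273087087145 -1257567090751/273087087145 32039777147/11873351615; -1257567090751/273087087145 824059419811/546174174290 -7734549626/11873351615; 32039777147/11873351615 -7734549626/11873351615 37654357391/11873351615]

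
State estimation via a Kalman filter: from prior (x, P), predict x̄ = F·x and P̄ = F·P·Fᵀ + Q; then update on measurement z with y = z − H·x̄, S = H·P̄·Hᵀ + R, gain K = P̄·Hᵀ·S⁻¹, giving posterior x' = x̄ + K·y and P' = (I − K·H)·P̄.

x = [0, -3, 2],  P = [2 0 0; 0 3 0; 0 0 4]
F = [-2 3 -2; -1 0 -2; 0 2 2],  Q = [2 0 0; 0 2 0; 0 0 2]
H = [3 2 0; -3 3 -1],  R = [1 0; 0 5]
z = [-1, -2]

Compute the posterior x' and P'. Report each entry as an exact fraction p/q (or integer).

x' = [-14394/277679, -123168/277679, 167676/277679]
P' = [45807/277679 -38616/277679 -119924/277679; -38616/277679 82092/277679 162784/277679; -119924/277679 162784/277679 1218514/277679]

x̄ = F·x = [-13, -4, -2]
P̄ = F·P·Fᵀ + Q = [53 20 2; 20 20 -16; 2 -16 30]
y = z − H·x̄ = [46, -31]
S = H·P̄·Hᵀ + R = [798 -271; -271 440]
K = P̄·Hᵀ·S⁻¹ = [60189/277679 -26669/277679; 48336/277679 39868/277679; -34204/277679 -74078/277679]
x' = x̄ + K·y = [-14394/277679, -123168/277679, 167676/277679]
P' = (I − K·H)·P̄ = [45807/277679 -38616/277679 -119924/277679; -38616/277679 82092/277679 162784/277679; -119924/277679 162784/277679 1218514/277679]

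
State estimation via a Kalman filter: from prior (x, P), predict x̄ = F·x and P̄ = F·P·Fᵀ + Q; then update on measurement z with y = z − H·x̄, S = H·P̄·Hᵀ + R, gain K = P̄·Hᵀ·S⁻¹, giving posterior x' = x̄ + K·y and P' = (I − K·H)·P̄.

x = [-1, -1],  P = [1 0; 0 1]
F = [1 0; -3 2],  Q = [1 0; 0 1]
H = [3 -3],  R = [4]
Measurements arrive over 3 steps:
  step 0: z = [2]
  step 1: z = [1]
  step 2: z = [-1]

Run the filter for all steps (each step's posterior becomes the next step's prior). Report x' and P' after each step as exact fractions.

step 0: x' = [-41/101, -103/101], P' = [179/202 159/202; 159/202 227/202]
step 1: x' = [-842/1937, -1496/1937], P' = [3297/3874 2697/3874; 2697/3874 3729/3874]
step 2: x' = [-36895/76468, -11945/76468], P' = [15619/19117 12702/19117; 12702/19117 17851/19117]

step 0: x̄ = F·x = [-1, 1]
step 0: P̄ = F·P·Fᵀ + Q = [2 -3; -3 14]
step 0: y = z − H·x̄ = [8]
step 0: S = H·P̄·Hᵀ + R = [202]
step 0: K = P̄·Hᵀ·S⁻¹ = [15/202; -51/202]
step 0: x' = x̄ + K·y = [-41/101, -103/101]
step 0: P' = (I − K·H)·P̄ = [179/202 159/202; 159/202 227/202]
step 1: x̄ = F·x = [-41/101, -83/101]
step 1: P̄ = F·P·Fᵀ + Q = [381/202 -219/202; -219/202 813/202]
step 1: y = z − H·x̄ = [-25/101]
step 1: S = H·P̄·Hᵀ + R = [7748/101]
step 1: K = P̄·Hᵀ·S⁻¹ = [225/1937; -387/1937]
step 1: x' = x̄ + K·y = [-842/1937, -1496/1937]
step 1: P' = (I − K·H)·P̄ = [3297/3874 2697/3874; 2697/3874 3729/3874]
step 2: x̄ = F·x = [-842/1937, -466/1937]
step 2: P̄ = F·P·Fᵀ + Q = [7171/3874 -4497/3874; -4497/3874 16099/3874]
step 2: y = z − H·x̄ = [-809/1937]
step 2: S = H·P̄·Hᵀ + R = [152936/1937]
step 2: K = P̄·Hᵀ·S⁻¹ = [8751/76468; -15447/76468]
step 2: x' = x̄ + K·y = [-36895/76468, -11945/76468]
step 2: P' = (I − K·H)·P̄ = [15619/19117 12702/19117; 12702/19117 17851/19117]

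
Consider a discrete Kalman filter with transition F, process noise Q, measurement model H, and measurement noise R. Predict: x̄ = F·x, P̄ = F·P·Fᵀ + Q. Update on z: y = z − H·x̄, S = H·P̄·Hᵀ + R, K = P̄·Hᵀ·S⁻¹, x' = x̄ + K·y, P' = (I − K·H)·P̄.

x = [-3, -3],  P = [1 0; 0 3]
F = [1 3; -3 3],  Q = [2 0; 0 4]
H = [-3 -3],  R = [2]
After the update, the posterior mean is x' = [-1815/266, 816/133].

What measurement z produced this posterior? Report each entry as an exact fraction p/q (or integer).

z = [2]

x̄ = F·x = [-12, 0]
P̄ = F·P·Fᵀ + Q = [30 24; 24 40]
S = H·P̄·Hᵀ + R = [1064]
K = P̄·Hᵀ·S⁻¹ = [-81/532; -24/133]
x' − x̄ = [1377/266, 816/133] = K·y
y = (KᵀK)⁻¹·Kᵀ·(x' − x̄) = [-34]
z = y + H·x̄ = [-34] + [36] = [2]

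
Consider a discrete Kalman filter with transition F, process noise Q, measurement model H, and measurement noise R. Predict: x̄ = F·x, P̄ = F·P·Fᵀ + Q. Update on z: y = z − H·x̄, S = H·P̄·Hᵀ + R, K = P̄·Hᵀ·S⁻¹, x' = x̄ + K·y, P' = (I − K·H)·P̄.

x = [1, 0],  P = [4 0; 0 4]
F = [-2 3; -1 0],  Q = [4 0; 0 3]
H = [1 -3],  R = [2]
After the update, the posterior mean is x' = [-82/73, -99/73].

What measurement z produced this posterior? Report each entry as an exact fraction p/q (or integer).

z = [3]

x̄ = F·x = [-2, -1]
P̄ = F·P·Fᵀ + Q = [56 8; 8 7]
S = H·P̄·Hᵀ + R = [73]
K = P̄·Hᵀ·S⁻¹ = [32/73; -13/73]
x' − x̄ = [64/73, -26/73] = K·y
y = (KᵀK)⁻¹·Kᵀ·(x' − x̄) = [2]
z = y + H·x̄ = [2] + [1] = [3]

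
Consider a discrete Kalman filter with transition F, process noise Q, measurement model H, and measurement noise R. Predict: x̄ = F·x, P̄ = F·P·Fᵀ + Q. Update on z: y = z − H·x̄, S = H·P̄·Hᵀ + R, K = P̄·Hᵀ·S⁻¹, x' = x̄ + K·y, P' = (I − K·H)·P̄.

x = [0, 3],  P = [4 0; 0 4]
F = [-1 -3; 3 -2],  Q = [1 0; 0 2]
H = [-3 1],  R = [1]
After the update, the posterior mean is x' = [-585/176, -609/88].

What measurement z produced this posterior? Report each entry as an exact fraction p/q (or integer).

x̄ = F·x = [-9, -6]
P̄ = F·P·Fᵀ + Q = [41 12; 12 54]
S = H·P̄·Hᵀ + R = [352]
K = P̄·Hᵀ·S⁻¹ = [-111/352; 9/176]
x' − x̄ = [999/176, -81/88] = K·y
y = (KᵀK)⁻¹·Kᵀ·(x' − x̄) = [-18]
z = y + H·x̄ = [-18] + [21] = [3]

z = [3]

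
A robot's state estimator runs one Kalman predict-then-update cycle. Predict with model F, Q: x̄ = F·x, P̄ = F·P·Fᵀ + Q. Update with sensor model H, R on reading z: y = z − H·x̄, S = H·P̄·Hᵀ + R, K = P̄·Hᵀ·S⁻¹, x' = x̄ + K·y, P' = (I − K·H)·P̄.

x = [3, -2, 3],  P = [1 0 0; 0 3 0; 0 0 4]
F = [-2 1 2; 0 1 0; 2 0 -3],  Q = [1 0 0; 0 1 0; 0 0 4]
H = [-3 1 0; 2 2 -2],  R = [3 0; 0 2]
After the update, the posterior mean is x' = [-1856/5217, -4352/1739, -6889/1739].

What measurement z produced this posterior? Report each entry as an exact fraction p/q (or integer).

x̄ = F·x = [-2, -2, -3]
P̄ = F·P·Fᵀ + Q = [24 3 -28; 3 4 0; -28 0 44]
S = H·P̄·Hᵀ + R = [205 -316; -316 538]
K = P̄·Hᵀ·S⁻¹ = [-1181/5217 373/5217; 289/1739 215/1739; -52/1739 -496/1739]
x' − x̄ = [8578/5217, -874/1739, -1672/1739] = K·y
y = (KᵀK)⁻¹·Kᵀ·(x' − x̄) = [-6, 4]
z = y + H·x̄ = [-6, 4] + [4, -2] = [-2, 2]

z = [-2, 2]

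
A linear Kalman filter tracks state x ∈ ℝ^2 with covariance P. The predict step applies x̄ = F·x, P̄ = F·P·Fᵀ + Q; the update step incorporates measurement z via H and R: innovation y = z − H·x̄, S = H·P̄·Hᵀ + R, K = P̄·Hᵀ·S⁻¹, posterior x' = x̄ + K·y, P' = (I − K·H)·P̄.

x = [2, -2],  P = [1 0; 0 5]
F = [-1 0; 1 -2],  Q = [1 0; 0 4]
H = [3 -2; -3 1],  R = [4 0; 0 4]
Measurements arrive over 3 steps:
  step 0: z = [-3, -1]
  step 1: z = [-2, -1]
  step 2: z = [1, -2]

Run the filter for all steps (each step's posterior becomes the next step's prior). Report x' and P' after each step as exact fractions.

step 0: x' = [5/51, 1520/1173], P' = [44/51 76/51; 76/51 3928/1173]
step 1: x' = [10579/30012, 4971/5002], P' = [29195/30012 8517/5002; 8517/5002 9305/2501]
step 2: x' = [459321/1809733, -4855765/12668131], P' = [1834436/1809733 3225268/1809733; 3225268/1809733 49081064/12668131]

step 0: x̄ = F·x = [-2, 6]
step 0: P̄ = F·P·Fᵀ + Q = [2 -1; -1 25]
step 0: y = z − H·x̄ = [15, -13]
step 0: S = H·P̄·Hᵀ + R = [134 -77; -77 53]
step 0: K = P̄·Hᵀ·S⁻¹ = [-5/51 -14/51; -653/1173 -329/1173]
step 0: x' = x̄ + K·y = [5/51, 1520/1173]
step 0: P' = (I − K·H)·P̄ = [44/51 76/51; 76/51 3928/1173]
step 1: x̄ = F·x = [-5/51, -975/391]
step 1: P̄ = F·P·Fᵀ + Q = [95/51 36/17; 36/17 4808/391]
step 1: y = z − H·x̄ = [-2617/391, 469/391]
step 1: S = H·P̄·Hᵀ + R = [17415/391 -8719/391; -8719/391 7959/391]
step 1: K = P̄·Hᵀ·S⁻¹ = [-4873/40016 -12161/40016; -11669/20008 -6941/20008]
step 1: x' = x̄ + K·y = [10579/30012, 4971/5002]
step 1: P' = (I − K·H)·P̄ = [29195/30012 8517/5002; 8517/5002 9305/2501]
step 2: x̄ = F·x = [-10579/30012, -49073/30012]
step 2: P̄ = F·P·Fᵀ + Q = [59207/30012 73009/30012; 73009/30012 391475/30012]
step 2: y = z − H·x̄ = [-36397/30012, -10672/7503]
step 2: S = H·P̄·Hᵀ + R = [1342703/30012 -164683/7503; -164683/7503 151583/7503]
step 2: K = P̄·Hᵀ·S⁻¹ = [-236807/1809733 -569510/1809733; -7607875/12668131 -4662391/12668131]
step 2: x' = x̄ + K·y = [459321/1809733, -4855765/12668131]
step 2: P' = (I − K·H)·P̄ = [1834436/1809733 3225268/1809733; 3225268/1809733 49081064/12668131]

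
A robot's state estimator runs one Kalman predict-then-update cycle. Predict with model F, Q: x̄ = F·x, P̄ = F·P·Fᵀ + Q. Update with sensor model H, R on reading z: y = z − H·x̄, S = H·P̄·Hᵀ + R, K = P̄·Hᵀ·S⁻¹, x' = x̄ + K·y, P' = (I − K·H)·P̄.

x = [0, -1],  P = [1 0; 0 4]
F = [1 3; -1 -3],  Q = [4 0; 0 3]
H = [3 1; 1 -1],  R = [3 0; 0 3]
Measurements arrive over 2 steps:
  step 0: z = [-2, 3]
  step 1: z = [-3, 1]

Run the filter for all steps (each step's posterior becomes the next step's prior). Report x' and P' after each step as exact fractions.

step 0: x' = [1117/5371, -11750/5371], P' = [1995/5371 -1959/5371; -1959/5371 8490/5371]
step 1: x' = [-2434761/3628435, -2373403/3628435], P' = [1326423/3628435 -1261971/3628435; -1261971/3628435 5558382/3628435]

step 0: x̄ = F·x = [-3, 3]
step 0: P̄ = F·P·Fᵀ + Q = [41 -37; -37 40]
step 0: y = z − H·x̄ = [4, 9]
step 0: S = H·P̄·Hᵀ + R = [190 157; 157 158]
step 0: K = P̄·Hᵀ·S⁻¹ = [1342/5371 1318/5371; 871/5371 -3483/5371]
step 0: x' = x̄ + K·y = [1117/5371, -11750/5371]
step 0: P' = (I − K·H)·P̄ = [1995/5371 -1959/5371; -1959/5371 8490/5371]
step 1: x̄ = F·x = [-34133/5371, 34133/5371]
step 1: P̄ = F·P·Fᵀ + Q = [88135/5371 -66651/5371; -66651/5371 82764/5371]
step 1: y = z − H·x̄ = [52153/5371, 73637/5371]
step 1: S = H·P̄·Hᵀ + R = [492186/5371 314943/5371; 314943/5371 320314/5371]
step 1: K = P̄·Hᵀ·S⁻¹ = [905766/3628435 862798/3628435; 590823/3628435 -2273451/3628435]
step 1: x' = x̄ + K·y = [-2434761/3628435, -2373403/3628435]
step 1: P' = (I − K·H)·P̄ = [1326423/3628435 -1261971/3628435; -1261971/3628435 5558382/3628435]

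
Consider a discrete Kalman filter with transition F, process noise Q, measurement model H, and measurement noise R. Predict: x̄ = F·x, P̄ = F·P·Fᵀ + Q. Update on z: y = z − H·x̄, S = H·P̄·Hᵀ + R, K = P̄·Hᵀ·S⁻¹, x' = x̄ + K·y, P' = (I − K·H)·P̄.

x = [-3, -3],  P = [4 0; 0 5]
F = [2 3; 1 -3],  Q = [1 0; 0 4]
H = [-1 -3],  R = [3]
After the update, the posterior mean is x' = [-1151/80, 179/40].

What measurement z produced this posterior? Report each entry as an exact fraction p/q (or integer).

x̄ = F·x = [-15, 6]
P̄ = F·P·Fᵀ + Q = [62 -37; -37 53]
S = H·P̄·Hᵀ + R = [320]
K = P̄·Hᵀ·S⁻¹ = [49/320; -61/160]
x' − x̄ = [49/80, -61/40] = K·y
y = (KᵀK)⁻¹·Kᵀ·(x' − x̄) = [4]
z = y + H·x̄ = [4] + [-3] = [1]

z = [1]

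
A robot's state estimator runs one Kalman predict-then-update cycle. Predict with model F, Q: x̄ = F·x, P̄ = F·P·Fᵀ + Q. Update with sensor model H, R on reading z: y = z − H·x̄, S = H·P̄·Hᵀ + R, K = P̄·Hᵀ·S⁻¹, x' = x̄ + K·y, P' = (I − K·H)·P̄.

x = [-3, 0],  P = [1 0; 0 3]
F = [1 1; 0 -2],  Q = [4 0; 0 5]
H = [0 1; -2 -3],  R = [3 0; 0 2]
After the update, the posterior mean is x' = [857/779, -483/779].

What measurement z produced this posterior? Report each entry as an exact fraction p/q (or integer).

x̄ = F·x = [-3, 0]
P̄ = F·P·Fᵀ + Q = [8 -6; -6 17]
S = H·P̄·Hᵀ + R = [20 -39; -39 115]
K = P̄·Hᵀ·S⁻¹ = [-612/779 -194/779; 434/779 -117/779]
x' − x̄ = [3194/779, -483/779] = K·y
y = (KᵀK)⁻¹·Kᵀ·(x' − x̄) = [-3, -7]
z = y + H·x̄ = [-3, -7] + [0, 6] = [-3, -1]

z = [-3, -1]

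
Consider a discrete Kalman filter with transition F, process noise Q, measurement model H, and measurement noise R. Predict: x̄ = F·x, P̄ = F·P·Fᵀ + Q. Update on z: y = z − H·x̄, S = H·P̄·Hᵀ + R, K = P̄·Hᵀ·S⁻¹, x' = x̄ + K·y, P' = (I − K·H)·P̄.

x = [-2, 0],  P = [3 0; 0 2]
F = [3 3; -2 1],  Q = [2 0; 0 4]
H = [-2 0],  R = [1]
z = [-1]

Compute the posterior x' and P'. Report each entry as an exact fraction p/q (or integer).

x' = [88/189, 148/63]
P' = [47/189 -4/63; -4/63 314/21]

x̄ = F·x = [-6, 4]
P̄ = F·P·Fᵀ + Q = [47 -12; -12 18]
y = z − H·x̄ = [-13]
S = H·P̄·Hᵀ + R = [189]
K = P̄·Hᵀ·S⁻¹ = [-94/189; 8/63]
x' = x̄ + K·y = [88/189, 148/63]
P' = (I − K·H)·P̄ = [47/189 -4/63; -4/63 314/21]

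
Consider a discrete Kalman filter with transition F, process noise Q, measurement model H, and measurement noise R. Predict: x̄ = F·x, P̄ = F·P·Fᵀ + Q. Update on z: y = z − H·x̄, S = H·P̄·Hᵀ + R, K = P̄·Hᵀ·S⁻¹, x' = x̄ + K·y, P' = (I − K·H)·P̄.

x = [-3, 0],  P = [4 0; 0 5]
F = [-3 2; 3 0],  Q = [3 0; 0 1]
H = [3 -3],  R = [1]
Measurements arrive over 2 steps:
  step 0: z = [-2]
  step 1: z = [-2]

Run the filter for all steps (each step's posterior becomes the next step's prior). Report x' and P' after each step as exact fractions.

step 0: x̄ = F·x = [9, -9]
step 0: P̄ = F·P·Fᵀ + Q = [59 -36; -36 37]
step 0: y = z − H·x̄ = [-56]
step 0: S = H·P̄·Hᵀ + R = [1513]
step 0: K = P̄·Hᵀ·S⁻¹ = [285/1513; -219/1513]
step 0: x' = x̄ + K·y = [-2343/1513, -1353/1513]
step 0: P' = (I − K·H)·P̄ = [8042/1513 7947/1513; 7947/1513 8020/1513]
step 1: x̄ = F·x = [4323/1513, -7029/1513]
step 1: P̄ = F·P·Fᵀ + Q = [13633/1513 -24696/1513; -24696/1513 73891/1513]
step 1: y = z − H·x̄ = [-37082/1513]
step 1: S = H·P̄·Hᵀ + R = [1233757/1513]
step 1: K = P̄·Hᵀ·S⁻¹ = [114987/1233757; -295761/1233757]
step 1: x' = x̄ + K·y = [706929/1233757, 1517073/1233757]
step 1: P' = (I − K·H)·P̄ = [2377924/1233757 2339595/1233757; 2339595/1233757 2438182/1233757]

step 0: x' = [-2343/1513, -1353/1513], P' = [8042/1513 7947/1513; 7947/1513 8020/1513]
step 1: x' = [706929/1233757, 1517073/1233757], P' = [2377924/1233757 2339595/1233757; 2339595/1233757 2438182/1233757]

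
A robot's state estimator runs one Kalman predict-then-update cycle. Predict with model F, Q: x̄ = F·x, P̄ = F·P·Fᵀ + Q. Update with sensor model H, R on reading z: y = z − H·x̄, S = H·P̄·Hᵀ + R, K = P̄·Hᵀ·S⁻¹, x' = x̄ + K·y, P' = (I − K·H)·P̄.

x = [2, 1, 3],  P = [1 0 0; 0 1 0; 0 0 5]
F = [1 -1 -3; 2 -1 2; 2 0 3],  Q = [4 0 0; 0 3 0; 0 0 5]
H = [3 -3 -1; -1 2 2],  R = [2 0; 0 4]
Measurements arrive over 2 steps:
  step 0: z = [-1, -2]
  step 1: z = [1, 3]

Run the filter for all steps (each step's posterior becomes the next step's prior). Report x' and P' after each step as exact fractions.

step 0: x̄ = F·x = [-8, 9, 13]
step 0: P̄ = F·P·Fᵀ + Q = [51 -27 -43; -27 28 34; -43 34 54]
step 0: y = z − H·x̄ = [63, -54]
step 0: S = H·P̄·Hᵀ + R = [1715 -1245; -1245 935]
step 0: K = P̄·Hᵀ·S⁻¹ = [212/535 173/535; 193/5350 1121/5350; 309/2675 1038/2675]
step 0: x' = x̄ + K·y = [-266/535, -9/214, -362/535]
step 0: P' = (I − K·H)·P̄ = [1604/535 324/107 -472/535; 324/107 9468/2675 -4297/2675; -472/535 -4297/2675 5193/2675]
step 1: x̄ = F·x = [337/214, -2467/1070, -1618/535]
step 1: P̄ = F·P·Fᵀ + Q = [47103/2675 -24807/2675 -26926/2675; -24807/2675 36253/2675 36329/2675; -26926/2675 36329/2675 63872/2675]
step 1: y = z − H·x̄ = [-7311/535, 16301/1070]
step 1: S = H·P̄·Hᵀ + R = [1645482/2675 -1188948/2675; -1188948/2675 955867/2675]
step 1: K = P̄·Hᵀ·S⁻¹ = [49465562/148845417 12693703/49615139; -14457437/297690834 5825369/49615139; 52033519/297690834 22586582/49615139]
step 1: x' = x̄ + K·y = [6598987/7087877, 2080525/14175754, 21581735/14175754]
step 1: P' = (I − K·H)·P̄ = [277302716/148845417 259081724/148845417 -44268148/148845417; 259081724/148845417 627209533/297690834 -298223381/297690834; -44268148/148845417 -298223381/297690834 524994217/297690834]

step 0: x' = [-266/535, -9/214, -362/535], P' = [1604/535 324/107 -472/535; 324/107 9468/2675 -4297/2675; -472/535 -4297/2675 5193/2675]
step 1: x' = [6598987/7087877, 2080525/14175754, 21581735/14175754], P' = [277302716/148845417 259081724/148845417 -44268148/148845417; 259081724/148845417 627209533/297690834 -298223381/297690834; -44268148/148845417 -298223381/297690834 524994217/297690834]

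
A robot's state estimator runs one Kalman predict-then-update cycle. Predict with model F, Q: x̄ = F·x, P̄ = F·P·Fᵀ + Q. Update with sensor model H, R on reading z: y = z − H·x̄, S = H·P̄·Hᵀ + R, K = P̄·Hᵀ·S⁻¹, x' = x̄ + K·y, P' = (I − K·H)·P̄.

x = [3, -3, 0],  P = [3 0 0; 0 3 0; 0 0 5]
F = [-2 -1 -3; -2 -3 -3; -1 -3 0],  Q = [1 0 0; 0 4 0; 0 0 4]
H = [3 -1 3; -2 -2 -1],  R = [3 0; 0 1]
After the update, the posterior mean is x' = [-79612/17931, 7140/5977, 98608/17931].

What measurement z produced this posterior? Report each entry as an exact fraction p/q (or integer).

x̄ = F·x = [-3, 3, 6]
P̄ = F·P·Fᵀ + Q = [61 66 15; 66 88 33; 15 33 34]
S = H·P̄·Hᵀ + R = [622 -856; -856 1351]
K = P̄·Hᵀ·S⁻¹ = [-5701/53793 -14323/53793; -3179/35862 -5533/17931; 21367/53793 8362/53793]
x' − x̄ = [-25819/17931, -10791/5977, -8978/17931] = K·y
y = (KᵀK)⁻¹·Kᵀ·(x' − x̄) = [-4, 7]
z = y + H·x̄ = [-4, 7] + [6, -6] = [2, 1]

z = [2, 1]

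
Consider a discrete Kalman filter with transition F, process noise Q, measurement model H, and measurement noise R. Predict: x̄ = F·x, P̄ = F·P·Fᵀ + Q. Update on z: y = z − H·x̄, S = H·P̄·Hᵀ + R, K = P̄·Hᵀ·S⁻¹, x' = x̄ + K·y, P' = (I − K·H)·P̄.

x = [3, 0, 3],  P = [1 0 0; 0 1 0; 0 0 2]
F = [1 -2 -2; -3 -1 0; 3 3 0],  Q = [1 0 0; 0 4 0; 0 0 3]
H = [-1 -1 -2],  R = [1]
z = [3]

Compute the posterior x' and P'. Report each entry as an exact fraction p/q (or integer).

x' = [-72/17, -120/17, 72/17]
P' = [665/51 26/51 -114/17; 26/51 593/51 -105/17; -114/17 -105/17 114/17]

x̄ = F·x = [-3, -9, 9]
P̄ = F·P·Fᵀ + Q = [14 -1 -3; -1 14 -12; -3 -12 21]
y = z − H·x̄ = [9]
S = H·P̄·Hᵀ + R = [51]
K = P̄·Hᵀ·S⁻¹ = [-7/51; 11/51; -9/17]
x' = x̄ + K·y = [-72/17, -120/17, 72/17]
P' = (I − K·H)·P̄ = [665/51 26/51 -114/17; 26/51 593/51 -105/17; -114/17 -105/17 114/17]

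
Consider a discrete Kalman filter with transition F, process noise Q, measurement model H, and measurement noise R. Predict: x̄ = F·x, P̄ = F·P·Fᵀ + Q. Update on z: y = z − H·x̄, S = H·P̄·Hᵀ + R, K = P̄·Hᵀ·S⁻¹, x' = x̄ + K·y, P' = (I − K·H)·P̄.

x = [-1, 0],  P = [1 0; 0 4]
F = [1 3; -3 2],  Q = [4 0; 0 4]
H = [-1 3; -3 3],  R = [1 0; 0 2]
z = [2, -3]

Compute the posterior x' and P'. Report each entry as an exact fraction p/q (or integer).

x̄ = F·x = [-1, 3]
P̄ = F·P·Fᵀ + Q = [41 21; 21 29]
y = z − H·x̄ = [-8, -15]
S = H·P̄·Hᵀ + R = [177 132; 132 254]
K = P̄·Hᵀ·S⁻¹ = [6754/13767 -2254/4589; 2266/4589 -744/4589]
x' = x̄ + K·y = [2587/1059, 523/353]
P' = (I − K·H)·P̄ = [10139/13767 1877/4589; 1877/4589 1381/4589]

x' = [2587/1059, 523/353]
P' = [10139/13767 1877/4589; 1877/4589 1381/4589]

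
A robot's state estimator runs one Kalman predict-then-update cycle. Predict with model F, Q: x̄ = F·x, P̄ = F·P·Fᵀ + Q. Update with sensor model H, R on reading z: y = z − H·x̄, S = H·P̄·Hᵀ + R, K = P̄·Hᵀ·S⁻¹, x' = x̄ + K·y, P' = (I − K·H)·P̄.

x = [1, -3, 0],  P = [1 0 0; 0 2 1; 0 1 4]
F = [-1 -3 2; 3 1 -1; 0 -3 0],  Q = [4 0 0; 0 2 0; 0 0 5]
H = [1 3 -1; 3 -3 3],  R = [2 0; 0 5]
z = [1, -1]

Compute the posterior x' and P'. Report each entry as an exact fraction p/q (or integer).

x' = [-78074/63923, 113580/63923, 179023/63923]
P' = [184230/63923 -161628/63923 -326148/63923; -161628/63923 178329/63923 337467/63923; -326148/63923 337467/63923 676625/63923]

x̄ = F·x = [8, 0, 9]
P̄ = F·P·Fᵀ + Q = [27 -12 12; -12 15 -3; 12 -3 23]
y = z − H·x̄ = [2, -52]
S = H·P̄·Hᵀ + R = [109 -231; -231 1076]
K = P̄·Hᵀ·S⁻¹ = [12747/63923 11826/63923; 17946/63923 -1494/63923; 4814/63923 7806/63923]
x' = x̄ + K·y = [-78074/63923, 113580/63923, 179023/63923]
P' = (I − K·H)·P̄ = [184230/63923 -161628/63923 -326148/63923; -161628/63923 178329/63923 337467/63923; -326148/63923 337467/63923 676625/63923]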